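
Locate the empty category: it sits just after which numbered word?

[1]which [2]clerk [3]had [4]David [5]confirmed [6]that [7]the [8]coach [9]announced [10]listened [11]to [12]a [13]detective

9

The displaced element is "which clerk" (word 2).
It is linked across 2 clause boundaries (that → Ø).
It functions as the subject of "listened", so the gap sits immediately after word 9 ("announced").
Base order: David had confirmed that the coach announced that which clerk listened to a detective.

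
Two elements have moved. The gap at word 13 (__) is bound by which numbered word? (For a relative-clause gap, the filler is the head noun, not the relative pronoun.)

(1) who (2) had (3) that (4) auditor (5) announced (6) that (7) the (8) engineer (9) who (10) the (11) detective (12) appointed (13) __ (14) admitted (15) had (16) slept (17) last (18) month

The marked gap is inside the relative clause, the direct object of "appointed".
Its filler is the head noun "engineer" (via "who"), at word 8.
(The other dependency links word 1 to a gap after word 14.)

8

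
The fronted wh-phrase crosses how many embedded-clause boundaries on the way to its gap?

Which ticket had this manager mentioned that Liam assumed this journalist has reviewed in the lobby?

"which ticket" is extracted from the object of "reviewed".
Boundaries crossed, outermost first: [that], [Ø] — 2 in total.

2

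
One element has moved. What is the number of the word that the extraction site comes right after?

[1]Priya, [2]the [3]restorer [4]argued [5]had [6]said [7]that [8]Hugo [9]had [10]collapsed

4

The displaced element is "Priya" (word 1).
It is linked across 1 clause boundary (Ø).
It functions as the subject of "said", so the gap sits immediately after word 4 ("argued").
Base order: The restorer argued Priya had said that Hugo had collapsed.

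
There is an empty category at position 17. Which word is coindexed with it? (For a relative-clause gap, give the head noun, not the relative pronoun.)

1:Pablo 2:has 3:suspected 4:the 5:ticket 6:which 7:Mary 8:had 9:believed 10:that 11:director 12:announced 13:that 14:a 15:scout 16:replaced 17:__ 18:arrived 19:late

5

The gap at 17 is the object of "replaced", inside a relative clause.
The relative pronoun is "which" (word 6); it is bound by the head noun immediately before it.
Its filler is the head noun "ticket", at word 5.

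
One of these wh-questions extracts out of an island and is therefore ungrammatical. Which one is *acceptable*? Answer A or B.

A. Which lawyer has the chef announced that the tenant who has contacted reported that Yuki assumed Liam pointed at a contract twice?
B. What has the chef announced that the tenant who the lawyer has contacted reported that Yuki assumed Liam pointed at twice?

In A, the wh-phrase is extracted from inside a complex-NP island (relative clause) (introduced by "who"), which blocks movement.
In B, the extraction path crosses only that-complement boundaries, which are transparent.
So B is grammatical.

B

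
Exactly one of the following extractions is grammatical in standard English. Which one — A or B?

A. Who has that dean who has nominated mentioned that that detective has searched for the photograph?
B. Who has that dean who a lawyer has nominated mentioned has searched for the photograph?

In A, the wh-phrase is extracted from inside a complex-NP island (relative clause) (introduced by "who"), which blocks movement.
In B, the extraction path crosses only that-complement boundaries, which are transparent.
So B is grammatical.

B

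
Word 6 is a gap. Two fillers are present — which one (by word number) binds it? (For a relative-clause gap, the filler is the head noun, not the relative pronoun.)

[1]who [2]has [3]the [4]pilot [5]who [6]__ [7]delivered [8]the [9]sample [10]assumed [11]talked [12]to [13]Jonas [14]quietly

4

The marked gap is inside the relative clause, the subject of "delivered".
Its filler is the head noun "pilot" (via "who"), at word 4.
(The other dependency links word 1 to a gap after word 10.)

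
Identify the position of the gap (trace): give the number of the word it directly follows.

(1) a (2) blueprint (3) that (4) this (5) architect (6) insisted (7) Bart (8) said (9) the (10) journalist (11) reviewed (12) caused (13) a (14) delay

11

The displaced element is "a blueprint" (word 2).
It is linked across 2 clause boundaries (Ø → Ø).
It functions as the direct object of "reviewed", so the gap sits immediately after word 11 ("reviewed").
Base order: This architect insisted Bart said the journalist reviewed a blueprint.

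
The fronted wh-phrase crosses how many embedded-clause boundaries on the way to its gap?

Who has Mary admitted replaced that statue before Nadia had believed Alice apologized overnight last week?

"who" is extracted from the subject of "replaced".
Boundaries crossed, outermost first: [Ø] — 1 in total.

1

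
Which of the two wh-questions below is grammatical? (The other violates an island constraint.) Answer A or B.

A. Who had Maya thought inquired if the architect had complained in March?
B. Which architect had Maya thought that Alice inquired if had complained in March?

In B, the wh-phrase is extracted from inside a wh-island (introduced by "if"), which blocks movement.
In A, the extraction path crosses only that-complement boundaries, which are transparent.
So A is grammatical.

A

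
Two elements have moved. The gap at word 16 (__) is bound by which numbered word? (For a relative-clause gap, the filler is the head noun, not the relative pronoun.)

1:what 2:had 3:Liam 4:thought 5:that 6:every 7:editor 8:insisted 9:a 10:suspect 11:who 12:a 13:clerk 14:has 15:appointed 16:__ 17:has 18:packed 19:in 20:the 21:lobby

10

The marked gap is inside the relative clause, the direct object of "appointed".
Its filler is the head noun "suspect" (via "who"), at word 10.
(The other dependency links word 1 to a gap after word 18.)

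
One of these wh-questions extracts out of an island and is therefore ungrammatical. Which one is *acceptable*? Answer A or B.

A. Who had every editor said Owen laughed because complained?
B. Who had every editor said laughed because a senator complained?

In A, the wh-phrase is extracted from inside an adjunct island (introduced by "because"), which blocks movement.
In B, the extraction path crosses only that-complement boundaries, which are transparent.
So B is grammatical.

B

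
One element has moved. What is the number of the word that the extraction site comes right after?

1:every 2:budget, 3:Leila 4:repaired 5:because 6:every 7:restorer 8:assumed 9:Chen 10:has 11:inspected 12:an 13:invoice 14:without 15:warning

4

The displaced element is "every budget" (word 2).
It functions as the direct object of "repaired", so the gap sits immediately after word 4 ("repaired").
Base order: Leila repaired every budget because every restorer assumed Chen has inspected an invoice without warning.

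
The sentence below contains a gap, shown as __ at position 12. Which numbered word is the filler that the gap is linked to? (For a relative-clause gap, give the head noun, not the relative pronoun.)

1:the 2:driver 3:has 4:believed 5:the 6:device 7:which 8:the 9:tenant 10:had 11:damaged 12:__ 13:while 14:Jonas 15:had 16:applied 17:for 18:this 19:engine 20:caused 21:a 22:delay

The gap at 12 is the object of "damaged", inside a relative clause.
The relative pronoun is "which" (word 7); it is bound by the head noun immediately before it.
Its filler is the head noun "device", at word 6.

6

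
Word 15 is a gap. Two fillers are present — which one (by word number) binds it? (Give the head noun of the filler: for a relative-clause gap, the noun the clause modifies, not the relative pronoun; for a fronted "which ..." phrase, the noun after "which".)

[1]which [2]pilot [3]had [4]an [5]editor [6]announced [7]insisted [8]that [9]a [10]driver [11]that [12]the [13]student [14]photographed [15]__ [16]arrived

The marked gap is inside the relative clause, the direct object of "photographed".
Its filler is the head noun "driver" (via "that"), at word 10.
(The other dependency links word 2 to a gap after word 6.)

10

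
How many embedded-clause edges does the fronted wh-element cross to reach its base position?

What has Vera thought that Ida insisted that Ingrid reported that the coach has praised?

"what" is extracted from the object of "praised".
Boundaries crossed, outermost first: [that], [that], [that] — 3 in total.

3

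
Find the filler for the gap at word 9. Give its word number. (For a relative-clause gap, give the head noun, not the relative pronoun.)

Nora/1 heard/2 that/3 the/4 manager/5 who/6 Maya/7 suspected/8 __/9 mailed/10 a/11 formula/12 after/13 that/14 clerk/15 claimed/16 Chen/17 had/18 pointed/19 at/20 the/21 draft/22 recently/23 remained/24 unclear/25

The gap at 9 is the subject of "mailed", inside a relative clause.
The relative pronoun is "who" (word 6); it is bound by the head noun immediately before it.
Its filler is the head noun "manager", at word 5.

5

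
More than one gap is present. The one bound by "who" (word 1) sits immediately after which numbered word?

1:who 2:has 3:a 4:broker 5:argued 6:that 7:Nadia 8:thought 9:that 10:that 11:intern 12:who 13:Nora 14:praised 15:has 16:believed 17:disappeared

The displaced element is "who" (word 1).
It is linked across 3 clause boundaries (that → that → Ø).
It functions as the subject of "disappeared", so the gap sits immediately after word 16 ("believed").
Base order: A broker has argued that Nadia thought that that intern who Nora praised has believed that who disappeared.

16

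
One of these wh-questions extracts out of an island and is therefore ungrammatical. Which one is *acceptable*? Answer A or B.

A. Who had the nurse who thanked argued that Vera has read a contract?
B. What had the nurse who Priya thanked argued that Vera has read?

B

In A, the wh-phrase is extracted from inside a complex-NP island (relative clause) (introduced by "who"), which blocks movement.
In B, the extraction path crosses only that-complement boundaries, which are transparent.
So B is grammatical.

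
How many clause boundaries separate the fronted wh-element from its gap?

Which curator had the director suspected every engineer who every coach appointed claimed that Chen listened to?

"which curator" is extracted from the PP object of "listened".
Boundaries crossed, outermost first: [Ø], [that] — 2 in total.

2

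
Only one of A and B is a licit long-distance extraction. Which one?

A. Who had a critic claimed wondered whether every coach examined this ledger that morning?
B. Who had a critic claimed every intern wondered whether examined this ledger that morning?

In B, the wh-phrase is extracted from inside a wh-island (introduced by "whether"), which blocks movement.
In A, the extraction path crosses only that-complement boundaries, which are transparent.
So A is grammatical.

A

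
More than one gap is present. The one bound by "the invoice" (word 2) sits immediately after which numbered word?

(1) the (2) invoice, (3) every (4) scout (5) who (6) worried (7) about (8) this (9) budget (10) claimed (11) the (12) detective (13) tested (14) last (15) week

13

The displaced element is "the invoice" (word 2).
It is linked across 1 clause boundary (Ø).
It functions as the direct object of "tested", so the gap sits immediately after word 13 ("tested").
Base order: Every scout who worried about this budget claimed the detective tested the invoice last week.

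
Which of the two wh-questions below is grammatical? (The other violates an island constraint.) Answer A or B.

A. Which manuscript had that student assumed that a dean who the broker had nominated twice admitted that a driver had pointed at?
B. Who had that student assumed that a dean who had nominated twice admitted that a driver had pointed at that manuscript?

A

In B, the wh-phrase is extracted from inside a complex-NP island (relative clause) (introduced by "who"), which blocks movement.
In A, the extraction path crosses only that-complement boundaries, which are transparent.
So A is grammatical.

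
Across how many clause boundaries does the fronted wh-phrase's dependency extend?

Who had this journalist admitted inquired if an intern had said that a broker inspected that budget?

1

"who" is extracted from the subject of "inquired".
Boundaries crossed, outermost first: [Ø] — 1 in total.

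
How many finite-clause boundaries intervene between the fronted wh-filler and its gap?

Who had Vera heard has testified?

"who" is extracted from the subject of "testified".
Boundaries crossed, outermost first: [Ø] — 1 in total.

1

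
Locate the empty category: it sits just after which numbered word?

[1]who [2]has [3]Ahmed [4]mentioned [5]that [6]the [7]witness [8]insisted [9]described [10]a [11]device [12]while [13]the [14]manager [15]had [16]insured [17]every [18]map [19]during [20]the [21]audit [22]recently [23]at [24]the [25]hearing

The displaced element is "who" (word 1).
It is linked across 2 clause boundaries (that → Ø).
It functions as the subject of "described", so the gap sits immediately after word 8 ("insisted").
Base order: Ahmed has mentioned that the witness insisted that who described a device while the manager had insured every map during the audit recently at the hearing.

8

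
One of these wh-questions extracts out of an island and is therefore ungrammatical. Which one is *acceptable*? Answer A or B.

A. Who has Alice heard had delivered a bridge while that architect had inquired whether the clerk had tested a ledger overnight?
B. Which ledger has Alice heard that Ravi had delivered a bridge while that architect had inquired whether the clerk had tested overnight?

A

In B, the wh-phrase is extracted from inside an adjunct island (introduced by "while"), which blocks movement.
In A, the extraction path crosses only that-complement boundaries, which are transparent.
So A is grammatical.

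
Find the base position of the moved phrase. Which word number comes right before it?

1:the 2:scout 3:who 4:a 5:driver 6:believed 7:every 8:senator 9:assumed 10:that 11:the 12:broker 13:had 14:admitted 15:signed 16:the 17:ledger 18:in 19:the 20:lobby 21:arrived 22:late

The displaced element is "the scout" (word 2).
It is linked across 3 clause boundaries (Ø → that → Ø).
It functions as the subject of "signed", so the gap sits immediately after word 14 ("admitted").
Base order: A driver believed every senator assumed that the broker had admitted the scout signed the ledger in the lobby.

14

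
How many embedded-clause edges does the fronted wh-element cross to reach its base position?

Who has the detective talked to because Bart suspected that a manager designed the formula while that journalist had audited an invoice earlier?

"who" originates inside the matrix clause — no clause boundary is crossed.

0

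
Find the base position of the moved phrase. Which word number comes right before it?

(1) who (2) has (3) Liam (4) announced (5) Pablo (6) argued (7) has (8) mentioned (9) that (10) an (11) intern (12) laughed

6

The displaced element is "who" (word 1).
It is linked across 2 clause boundaries (Ø → Ø).
It functions as the subject of "mentioned", so the gap sits immediately after word 6 ("argued").
Base order: Liam has announced Pablo argued that who has mentioned that an intern laughed.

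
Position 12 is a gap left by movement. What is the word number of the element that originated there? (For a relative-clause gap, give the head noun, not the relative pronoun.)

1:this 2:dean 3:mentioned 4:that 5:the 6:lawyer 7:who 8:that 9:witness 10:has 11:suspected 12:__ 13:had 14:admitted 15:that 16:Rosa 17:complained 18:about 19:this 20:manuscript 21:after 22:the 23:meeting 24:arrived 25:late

The gap at 12 is the subject of "admitted", inside a relative clause.
The relative pronoun is "who" (word 7); it is bound by the head noun immediately before it.
Its filler is the head noun "lawyer", at word 6.

6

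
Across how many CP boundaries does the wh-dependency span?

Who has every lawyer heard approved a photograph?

1

"who" is extracted from the subject of "approved".
Boundaries crossed, outermost first: [Ø] — 1 in total.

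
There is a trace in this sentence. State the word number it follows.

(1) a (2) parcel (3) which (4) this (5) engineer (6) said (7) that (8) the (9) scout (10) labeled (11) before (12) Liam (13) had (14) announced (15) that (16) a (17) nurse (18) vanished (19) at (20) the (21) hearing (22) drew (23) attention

10

The displaced element is "a parcel" (word 2).
It is linked across 1 clause boundary (that).
It functions as the direct object of "labeled", so the gap sits immediately after word 10 ("labeled").
Base order: This engineer said that the scout labeled a parcel before Liam had announced that a nurse vanished at the hearing.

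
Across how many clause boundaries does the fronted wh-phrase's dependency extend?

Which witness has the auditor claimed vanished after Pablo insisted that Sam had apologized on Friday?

1

"which witness" is extracted from the subject of "vanished".
Boundaries crossed, outermost first: [Ø] — 1 in total.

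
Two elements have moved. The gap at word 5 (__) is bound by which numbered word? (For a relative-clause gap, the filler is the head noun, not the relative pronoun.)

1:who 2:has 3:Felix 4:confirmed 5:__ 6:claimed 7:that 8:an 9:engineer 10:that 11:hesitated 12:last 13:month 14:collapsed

The marked gap is the subject of "claimed".
Its filler is the fronted wh-phrase "who", at word 1.
(The other dependency links word 9 to a gap after word 10.)

1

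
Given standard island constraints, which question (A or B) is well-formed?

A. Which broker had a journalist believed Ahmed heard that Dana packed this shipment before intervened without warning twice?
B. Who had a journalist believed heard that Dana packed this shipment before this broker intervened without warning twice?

B

In A, the wh-phrase is extracted from inside an adjunct island (introduced by "before"), which blocks movement.
In B, the extraction path crosses only that-complement boundaries, which are transparent.
So B is grammatical.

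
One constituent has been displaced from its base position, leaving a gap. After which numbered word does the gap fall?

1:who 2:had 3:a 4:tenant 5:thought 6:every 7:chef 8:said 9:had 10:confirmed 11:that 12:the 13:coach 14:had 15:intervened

The displaced element is "who" (word 1).
It is linked across 2 clause boundaries (Ø → Ø).
It functions as the subject of "confirmed", so the gap sits immediately after word 8 ("said").
Base order: A tenant had thought every chef said that who had confirmed that the coach had intervened.

8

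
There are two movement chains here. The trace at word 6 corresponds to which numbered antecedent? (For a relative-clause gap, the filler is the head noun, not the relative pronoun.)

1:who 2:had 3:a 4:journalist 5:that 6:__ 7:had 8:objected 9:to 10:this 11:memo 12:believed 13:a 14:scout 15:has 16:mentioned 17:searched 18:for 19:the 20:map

The marked gap is inside the relative clause, the subject of "objected".
Its filler is the head noun "journalist" (via "that"), at word 4.
(The other dependency links word 1 to a gap after word 16.)

4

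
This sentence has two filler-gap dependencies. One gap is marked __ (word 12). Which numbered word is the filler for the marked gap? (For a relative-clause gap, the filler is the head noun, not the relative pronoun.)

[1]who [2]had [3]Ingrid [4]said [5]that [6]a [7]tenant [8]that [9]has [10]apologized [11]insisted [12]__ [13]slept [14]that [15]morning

The marked gap is the subject of "slept".
Its filler is the fronted wh-phrase "who", at word 1.
(The other dependency links word 7 to a gap after word 8.)

1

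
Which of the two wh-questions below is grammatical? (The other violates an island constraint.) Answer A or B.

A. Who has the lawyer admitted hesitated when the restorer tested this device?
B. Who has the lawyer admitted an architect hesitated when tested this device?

A

In B, the wh-phrase is extracted from inside an adjunct island (introduced by "when"), which blocks movement.
In A, the extraction path crosses only that-complement boundaries, which are transparent.
So A is grammatical.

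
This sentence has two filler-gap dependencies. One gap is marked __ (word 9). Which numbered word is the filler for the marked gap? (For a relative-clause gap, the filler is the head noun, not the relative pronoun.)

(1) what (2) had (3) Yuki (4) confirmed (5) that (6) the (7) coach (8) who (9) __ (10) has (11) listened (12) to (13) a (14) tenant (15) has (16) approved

The marked gap is inside the relative clause, the subject of "listened".
Its filler is the head noun "coach" (via "who"), at word 7.
(The other dependency links word 1 to a gap after word 16.)

7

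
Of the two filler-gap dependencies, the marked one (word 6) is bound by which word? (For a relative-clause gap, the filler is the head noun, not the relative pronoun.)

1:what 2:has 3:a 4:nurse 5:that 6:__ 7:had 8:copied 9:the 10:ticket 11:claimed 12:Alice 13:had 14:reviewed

The marked gap is inside the relative clause, the subject of "copied".
Its filler is the head noun "nurse" (via "that"), at word 4.
(The other dependency links word 1 to a gap after word 14.)

4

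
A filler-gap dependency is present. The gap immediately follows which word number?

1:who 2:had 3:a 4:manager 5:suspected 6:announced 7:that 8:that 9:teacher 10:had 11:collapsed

5

The displaced element is "who" (word 1).
It is linked across 1 clause boundary (Ø).
It functions as the subject of "announced", so the gap sits immediately after word 5 ("suspected").
Base order: A manager had suspected that who announced that that teacher had collapsed.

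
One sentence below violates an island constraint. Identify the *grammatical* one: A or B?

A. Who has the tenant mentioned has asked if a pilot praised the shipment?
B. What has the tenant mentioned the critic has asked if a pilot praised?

A

In B, the wh-phrase is extracted from inside a wh-island (introduced by "if"), which blocks movement.
In A, the extraction path crosses only that-complement boundaries, which are transparent.
So A is grammatical.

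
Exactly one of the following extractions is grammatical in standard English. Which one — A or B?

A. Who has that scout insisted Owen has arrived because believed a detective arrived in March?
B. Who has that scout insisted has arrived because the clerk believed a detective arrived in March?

B

In A, the wh-phrase is extracted from inside an adjunct island (introduced by "because"), which blocks movement.
In B, the extraction path crosses only that-complement boundaries, which are transparent.
So B is grammatical.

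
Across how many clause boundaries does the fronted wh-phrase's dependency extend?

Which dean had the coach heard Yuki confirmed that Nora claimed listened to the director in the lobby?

3

"which dean" is extracted from the subject of "listened".
Boundaries crossed, outermost first: [Ø], [that], [Ø] — 3 in total.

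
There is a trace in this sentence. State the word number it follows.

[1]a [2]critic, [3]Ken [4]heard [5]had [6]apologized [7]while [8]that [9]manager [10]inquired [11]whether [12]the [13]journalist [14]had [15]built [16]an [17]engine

The displaced element is "a critic" (word 2).
It is linked across 1 clause boundary (Ø).
It functions as the subject of "apologized", so the gap sits immediately after word 4 ("heard").
Base order: Ken heard that a critic had apologized while that manager inquired whether the journalist had built an engine.

4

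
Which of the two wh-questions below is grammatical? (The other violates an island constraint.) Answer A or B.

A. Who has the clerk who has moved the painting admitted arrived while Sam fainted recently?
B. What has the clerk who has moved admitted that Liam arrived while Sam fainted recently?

A

In B, the wh-phrase is extracted from inside a complex-NP island (relative clause) (introduced by "who"), which blocks movement.
In A, the extraction path crosses only that-complement boundaries, which are transparent.
So A is grammatical.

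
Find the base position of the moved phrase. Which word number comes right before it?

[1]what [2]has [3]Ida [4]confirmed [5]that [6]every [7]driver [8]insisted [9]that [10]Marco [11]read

11

The displaced element is "what" (word 1).
It is linked across 2 clause boundaries (that → that).
It functions as the direct object of "read", so the gap sits immediately after word 11 ("read").
Base order: Ida has confirmed that every driver insisted that Marco read what.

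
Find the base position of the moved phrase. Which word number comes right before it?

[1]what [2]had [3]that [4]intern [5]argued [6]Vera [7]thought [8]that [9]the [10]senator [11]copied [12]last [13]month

The displaced element is "what" (word 1).
It is linked across 2 clause boundaries (Ø → that).
It functions as the direct object of "copied", so the gap sits immediately after word 11 ("copied").
Base order: That intern had argued Vera thought that the senator copied what last month.

11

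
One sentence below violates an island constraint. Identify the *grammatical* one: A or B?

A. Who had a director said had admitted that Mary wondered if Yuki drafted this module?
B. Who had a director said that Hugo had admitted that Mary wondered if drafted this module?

In B, the wh-phrase is extracted from inside a wh-island (introduced by "if"), which blocks movement.
In A, the extraction path crosses only that-complement boundaries, which are transparent.
So A is grammatical.

A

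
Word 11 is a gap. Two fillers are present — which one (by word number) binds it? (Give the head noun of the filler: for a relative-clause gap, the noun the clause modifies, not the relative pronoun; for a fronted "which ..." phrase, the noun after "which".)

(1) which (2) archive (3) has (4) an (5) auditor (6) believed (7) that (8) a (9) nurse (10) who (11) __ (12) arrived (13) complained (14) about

The marked gap is inside the relative clause, the subject of "arrived".
Its filler is the head noun "nurse" (via "who"), at word 9.
(The other dependency links word 2 to a gap after word 14.)

9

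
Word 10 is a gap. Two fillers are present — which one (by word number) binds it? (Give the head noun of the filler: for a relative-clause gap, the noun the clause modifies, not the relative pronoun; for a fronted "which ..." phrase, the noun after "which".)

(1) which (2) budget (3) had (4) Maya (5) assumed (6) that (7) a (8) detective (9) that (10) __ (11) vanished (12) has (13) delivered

The marked gap is inside the relative clause, the subject of "vanished".
Its filler is the head noun "detective" (via "that"), at word 8.
(The other dependency links word 2 to a gap after word 13.)

8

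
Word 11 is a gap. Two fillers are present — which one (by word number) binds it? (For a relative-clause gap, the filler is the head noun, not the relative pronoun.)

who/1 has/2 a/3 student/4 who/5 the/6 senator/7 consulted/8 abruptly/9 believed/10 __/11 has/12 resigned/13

The marked gap is the subject of "resigned".
Its filler is the fronted wh-phrase "who", at word 1.
(The other dependency links word 4 to a gap after word 8.)

1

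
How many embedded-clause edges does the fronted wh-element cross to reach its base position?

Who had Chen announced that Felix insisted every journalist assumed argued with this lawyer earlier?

3

"who" is extracted from the subject of "argued".
Boundaries crossed, outermost first: [that], [Ø], [Ø] — 3 in total.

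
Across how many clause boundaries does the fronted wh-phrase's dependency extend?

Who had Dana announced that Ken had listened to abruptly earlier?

1

"who" is extracted from the PP object of "listened".
Boundaries crossed, outermost first: [that] — 1 in total.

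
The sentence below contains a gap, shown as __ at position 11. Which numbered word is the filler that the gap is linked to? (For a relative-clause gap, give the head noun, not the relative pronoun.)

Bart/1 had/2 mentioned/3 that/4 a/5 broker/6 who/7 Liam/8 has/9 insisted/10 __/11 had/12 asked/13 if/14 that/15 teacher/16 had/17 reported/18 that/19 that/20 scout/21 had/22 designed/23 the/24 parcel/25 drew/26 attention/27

The gap at 11 is the subject of "asked", inside a relative clause.
The relative pronoun is "who" (word 7); it is bound by the head noun immediately before it.
Its filler is the head noun "broker", at word 6.

6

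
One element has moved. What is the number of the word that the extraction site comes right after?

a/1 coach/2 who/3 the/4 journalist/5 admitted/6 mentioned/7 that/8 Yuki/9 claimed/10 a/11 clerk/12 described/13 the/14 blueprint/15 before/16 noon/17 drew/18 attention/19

6

The displaced element is "a coach" (word 2).
It is linked across 1 clause boundary (Ø).
It functions as the subject of "mentioned", so the gap sits immediately after word 6 ("admitted").
Base order: The journalist admitted that a coach mentioned that Yuki claimed a clerk described the blueprint before noon.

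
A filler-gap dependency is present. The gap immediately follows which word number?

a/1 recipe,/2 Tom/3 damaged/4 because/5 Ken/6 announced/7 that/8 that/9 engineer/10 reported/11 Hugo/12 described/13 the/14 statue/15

4

The displaced element is "a recipe" (word 2).
It functions as the direct object of "damaged", so the gap sits immediately after word 4 ("damaged").
Base order: Tom damaged a recipe because Ken announced that that engineer reported Hugo described the statue.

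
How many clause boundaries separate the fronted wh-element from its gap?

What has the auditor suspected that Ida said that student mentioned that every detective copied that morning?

3

"what" is extracted from the object of "copied".
Boundaries crossed, outermost first: [that], [Ø], [that] — 3 in total.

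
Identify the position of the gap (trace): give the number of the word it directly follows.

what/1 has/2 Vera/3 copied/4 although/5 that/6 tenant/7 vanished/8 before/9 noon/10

The displaced element is "what" (word 1).
It functions as the direct object of "copied", so the gap sits immediately after word 4 ("copied").
Base order: Vera has copied what although that tenant vanished before noon.

4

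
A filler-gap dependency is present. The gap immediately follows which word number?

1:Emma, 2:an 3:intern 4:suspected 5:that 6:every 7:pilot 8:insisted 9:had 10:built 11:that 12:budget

The displaced element is "Emma" (word 1).
It is linked across 2 clause boundaries (that → Ø).
It functions as the subject of "built", so the gap sits immediately after word 8 ("insisted").
Base order: An intern suspected that every pilot insisted that Emma had built that budget.

8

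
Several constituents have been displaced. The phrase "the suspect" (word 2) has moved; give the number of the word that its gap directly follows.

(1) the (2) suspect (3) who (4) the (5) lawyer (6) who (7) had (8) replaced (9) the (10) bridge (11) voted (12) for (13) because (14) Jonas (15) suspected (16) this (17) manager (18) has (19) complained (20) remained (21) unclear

12

The displaced element is "the suspect" (word 2).
It functions as the object of the preposition "for" of "voted", so the gap sits immediately after word 12 ("for").
Base order: The lawyer who had replaced the bridge voted for the suspect because Jonas suspected this manager has complained.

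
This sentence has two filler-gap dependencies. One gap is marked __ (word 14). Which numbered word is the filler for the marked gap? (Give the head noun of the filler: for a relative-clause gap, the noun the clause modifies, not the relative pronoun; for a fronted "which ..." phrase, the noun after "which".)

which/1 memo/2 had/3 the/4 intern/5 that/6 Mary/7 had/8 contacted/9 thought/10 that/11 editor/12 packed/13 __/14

2

The marked gap is the direct object of "packed".
Its filler is the fronted wh-phrase "which memo", at word 2.
(The other dependency links word 5 to a gap after word 9.)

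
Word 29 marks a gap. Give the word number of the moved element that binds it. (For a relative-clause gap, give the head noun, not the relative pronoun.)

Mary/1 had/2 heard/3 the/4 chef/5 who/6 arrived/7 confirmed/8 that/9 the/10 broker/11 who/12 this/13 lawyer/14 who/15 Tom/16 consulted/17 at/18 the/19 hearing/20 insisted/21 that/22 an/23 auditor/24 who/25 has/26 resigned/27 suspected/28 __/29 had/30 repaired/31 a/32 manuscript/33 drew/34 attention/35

The gap at 29 is the subject of "repaired", inside a relative clause.
The relative pronoun is "who" (word 12); it is bound by the head noun immediately before it.
Its filler is the head noun "broker", at word 11.

11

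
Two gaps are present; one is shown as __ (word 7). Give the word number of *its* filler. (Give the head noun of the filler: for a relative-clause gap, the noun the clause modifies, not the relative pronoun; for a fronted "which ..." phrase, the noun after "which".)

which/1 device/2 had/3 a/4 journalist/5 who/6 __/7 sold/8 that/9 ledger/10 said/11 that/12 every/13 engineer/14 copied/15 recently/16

5

The marked gap is inside the relative clause, the subject of "sold".
Its filler is the head noun "journalist" (via "who"), at word 5.
(The other dependency links word 2 to a gap after word 15.)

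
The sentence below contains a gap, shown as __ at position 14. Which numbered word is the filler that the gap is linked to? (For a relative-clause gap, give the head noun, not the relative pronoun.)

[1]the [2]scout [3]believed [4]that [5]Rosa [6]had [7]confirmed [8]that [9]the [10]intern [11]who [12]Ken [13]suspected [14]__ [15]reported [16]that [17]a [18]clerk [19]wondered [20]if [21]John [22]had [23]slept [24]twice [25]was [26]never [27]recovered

The gap at 14 is the subject of "reported", inside a relative clause.
The relative pronoun is "who" (word 11); it is bound by the head noun immediately before it.
Its filler is the head noun "intern", at word 10.

10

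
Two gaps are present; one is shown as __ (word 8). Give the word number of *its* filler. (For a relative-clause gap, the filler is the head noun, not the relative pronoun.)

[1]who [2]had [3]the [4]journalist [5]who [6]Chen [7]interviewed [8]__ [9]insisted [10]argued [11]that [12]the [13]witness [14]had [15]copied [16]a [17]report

4

The marked gap is inside the relative clause, the direct object of "interviewed".
Its filler is the head noun "journalist" (via "who"), at word 4.
(The other dependency links word 1 to a gap after word 9.)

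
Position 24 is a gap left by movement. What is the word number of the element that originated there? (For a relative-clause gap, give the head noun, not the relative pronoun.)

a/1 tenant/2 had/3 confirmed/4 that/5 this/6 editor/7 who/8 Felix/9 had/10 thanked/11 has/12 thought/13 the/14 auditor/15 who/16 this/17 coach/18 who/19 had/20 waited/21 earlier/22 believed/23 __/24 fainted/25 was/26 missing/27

The gap at 24 is the subject of "fainted", inside a relative clause.
The relative pronoun is "who" (word 16); it is bound by the head noun immediately before it.
Its filler is the head noun "auditor", at word 15.

15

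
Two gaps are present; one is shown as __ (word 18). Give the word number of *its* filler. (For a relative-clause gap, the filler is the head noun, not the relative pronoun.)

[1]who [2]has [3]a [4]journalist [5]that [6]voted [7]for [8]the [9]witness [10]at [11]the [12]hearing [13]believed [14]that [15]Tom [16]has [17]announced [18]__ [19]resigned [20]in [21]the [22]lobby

1

The marked gap is the subject of "resigned".
Its filler is the fronted wh-phrase "who", at word 1.
(The other dependency links word 4 to a gap after word 5.)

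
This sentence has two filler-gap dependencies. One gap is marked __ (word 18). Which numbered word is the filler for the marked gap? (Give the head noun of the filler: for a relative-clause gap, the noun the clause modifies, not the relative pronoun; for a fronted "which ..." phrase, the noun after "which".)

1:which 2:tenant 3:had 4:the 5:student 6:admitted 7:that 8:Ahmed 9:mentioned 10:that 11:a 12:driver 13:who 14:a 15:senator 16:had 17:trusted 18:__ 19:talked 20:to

12

The marked gap is inside the relative clause, the direct object of "trusted".
Its filler is the head noun "driver" (via "who"), at word 12.
(The other dependency links word 2 to a gap after word 20.)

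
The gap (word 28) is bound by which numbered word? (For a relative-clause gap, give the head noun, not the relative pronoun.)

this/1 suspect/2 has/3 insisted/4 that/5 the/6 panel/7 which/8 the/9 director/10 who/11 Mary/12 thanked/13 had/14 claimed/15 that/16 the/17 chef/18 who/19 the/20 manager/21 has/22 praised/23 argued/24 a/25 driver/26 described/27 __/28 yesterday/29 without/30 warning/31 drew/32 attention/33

The gap at 28 is the object of "described", inside a relative clause.
The relative pronoun is "which" (word 8); it is bound by the head noun immediately before it.
Its filler is the head noun "panel", at word 7.

7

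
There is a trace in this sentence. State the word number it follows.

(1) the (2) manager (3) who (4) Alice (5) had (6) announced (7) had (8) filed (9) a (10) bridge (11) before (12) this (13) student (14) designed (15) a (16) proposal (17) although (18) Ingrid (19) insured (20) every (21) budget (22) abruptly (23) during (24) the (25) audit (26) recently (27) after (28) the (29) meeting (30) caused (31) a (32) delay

6

The displaced element is "the manager" (word 2).
It is linked across 1 clause boundary (Ø).
It functions as the subject of "filed", so the gap sits immediately after word 6 ("announced").
Base order: Alice had announced that the manager had filed a bridge before this student designed a proposal although Ingrid insured every budget abruptly during the audit recently after the meeting.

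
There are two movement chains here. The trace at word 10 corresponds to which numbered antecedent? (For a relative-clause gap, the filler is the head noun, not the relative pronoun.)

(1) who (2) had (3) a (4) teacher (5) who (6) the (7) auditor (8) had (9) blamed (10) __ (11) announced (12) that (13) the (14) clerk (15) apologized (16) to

4

The marked gap is inside the relative clause, the direct object of "blamed".
Its filler is the head noun "teacher" (via "who"), at word 4.
(The other dependency links word 1 to a gap after word 16.)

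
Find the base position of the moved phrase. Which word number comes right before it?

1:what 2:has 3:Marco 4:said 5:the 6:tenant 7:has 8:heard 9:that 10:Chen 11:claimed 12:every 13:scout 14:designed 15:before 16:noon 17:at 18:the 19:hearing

14

The displaced element is "what" (word 1).
It is linked across 3 clause boundaries (Ø → that → Ø).
It functions as the direct object of "designed", so the gap sits immediately after word 14 ("designed").
Base order: Marco has said the tenant has heard that Chen claimed every scout designed what before noon at the hearing.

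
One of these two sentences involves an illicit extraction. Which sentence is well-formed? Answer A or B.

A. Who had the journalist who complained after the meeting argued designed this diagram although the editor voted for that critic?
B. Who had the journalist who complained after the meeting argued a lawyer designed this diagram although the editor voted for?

In B, the wh-phrase is extracted from inside an adjunct island (introduced by "although"), which blocks movement.
In A, the extraction path crosses only that-complement boundaries, which are transparent.
So A is grammatical.

A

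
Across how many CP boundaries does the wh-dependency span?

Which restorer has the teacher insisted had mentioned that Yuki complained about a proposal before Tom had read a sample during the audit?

1

"which restorer" is extracted from the subject of "mentioned".
Boundaries crossed, outermost first: [Ø] — 1 in total.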